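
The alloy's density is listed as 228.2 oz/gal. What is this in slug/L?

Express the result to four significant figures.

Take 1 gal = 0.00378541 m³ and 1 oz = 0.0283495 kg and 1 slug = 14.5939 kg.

0.1171 slug/L

228.2 oz/gal × 0.0283495 kg/oz ÷ 0.00378541 m³/gal = 1709.02 kg/m³
1709.02 kg/m³ ÷ 14.5939 kg/slug × 0.001 m³/L = 0.117105 slug/L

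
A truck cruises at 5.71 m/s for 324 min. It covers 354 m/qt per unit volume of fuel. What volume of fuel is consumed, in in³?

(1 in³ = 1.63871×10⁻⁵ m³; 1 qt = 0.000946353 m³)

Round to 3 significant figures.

324 min → 19440 s
d = v × t = 5.71 × 19440 = 111002 m
354 m/qt → 374068 m/m³
V = d / (distance per unit fuel) = 111002 / 374068 = 0.296743 m³
In in³: 0.296743 / 1.63871×10⁻⁵ = 18108.3 in³

1.81×10⁴ in³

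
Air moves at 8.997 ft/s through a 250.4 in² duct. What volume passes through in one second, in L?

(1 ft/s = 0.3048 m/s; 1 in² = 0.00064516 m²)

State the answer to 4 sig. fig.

443.0 L

8.997 ft/s × 0.3048 = 2.74229 m/s
250.4 in² × 0.00064516 = 0.161548 m²
V = v × A × t = 2.74229 m/s × 0.161548 m² × 1 s = 0.443011 m³
0.443011 m³ ÷ (0.001 m³/L) = 443.011 L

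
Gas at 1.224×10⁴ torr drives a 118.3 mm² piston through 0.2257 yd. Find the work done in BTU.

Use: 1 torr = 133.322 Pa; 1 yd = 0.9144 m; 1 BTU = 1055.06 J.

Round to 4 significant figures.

1.224×10⁴ torr → 1.63186×10⁶ Pa
118.3 mm² → 1.183×10⁻⁴ m²
F = P × A = 1.63186×10⁶ × 1.183×10⁻⁴ = 193.049 N
0.2257 yd → 0.20638 m
W = F × d = 193.049 × 0.20638 = 39.8415 J
In BTU: 39.8415 / 1055.06 = 0.0377623 BTU

0.03776 BTU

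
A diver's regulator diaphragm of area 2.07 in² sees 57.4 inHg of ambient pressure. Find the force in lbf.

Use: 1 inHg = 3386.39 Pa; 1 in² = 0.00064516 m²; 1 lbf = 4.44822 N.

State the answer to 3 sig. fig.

58.4 lbf

57.4 inHg × 3386.39 = 194379 Pa
2.07 in² × 0.00064516 = 0.00133548 m²
F = P × A = 194379 Pa × 0.00133548 m² = 259.589 N
259.589 N ÷ (4.44822 N/lbf) = 58.3579 lbf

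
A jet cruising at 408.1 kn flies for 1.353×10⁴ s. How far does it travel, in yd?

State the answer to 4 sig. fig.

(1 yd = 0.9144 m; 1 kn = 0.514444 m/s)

3.106×10⁶ yd

408.1 kn × 0.514444 = 209.945 m/s
d = v × t = 209.945 m/s × 13530 s = 2.84056×10⁶ m
2.84056×10⁶ m ÷ (0.9144 m/yd) = 3.10647×10⁶ yd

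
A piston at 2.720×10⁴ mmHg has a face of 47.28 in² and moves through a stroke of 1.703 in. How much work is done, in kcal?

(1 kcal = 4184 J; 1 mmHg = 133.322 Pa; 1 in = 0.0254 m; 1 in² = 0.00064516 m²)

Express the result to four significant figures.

1.144 kcal

2.720×10⁴ mmHg → 3.62636×10⁶ Pa
47.28 in² → 0.0305032 m²
F = P × A = 3.62636×10⁶ × 0.0305032 = 110616 N
1.703 in → 0.0432562 m
W = F × d = 110616 × 0.0432562 = 4784.83 J
In kcal: 4784.83 / 4184 = 1.1436 kcal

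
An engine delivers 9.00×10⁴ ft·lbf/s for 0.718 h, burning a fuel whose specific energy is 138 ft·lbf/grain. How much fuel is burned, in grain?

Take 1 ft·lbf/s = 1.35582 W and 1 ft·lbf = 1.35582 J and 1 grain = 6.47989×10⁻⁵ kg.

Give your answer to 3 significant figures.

9.00×10⁴ ft·lbf/s → 122024 W
0.718 h → 2584.8 s
E = P × t = 122024 × 2584.8 = 3.15408×10⁸ J
138 ft·lbf/grain → 2.88744×10⁶ J/kg
m = E / e_s = 3.15408×10⁸ / 2.88744×10⁶ = 109.234 kg
In grain: 109.234 / 6.47989×10⁻⁵ = 1.68574×10⁶ grain

1.69×10⁶ grain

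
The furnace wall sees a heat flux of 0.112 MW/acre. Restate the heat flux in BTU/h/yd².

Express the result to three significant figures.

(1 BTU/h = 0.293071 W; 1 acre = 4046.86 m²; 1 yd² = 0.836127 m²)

0.112 MW/acre × 1000000 W/MW ÷ 4046.86 m²/acre = 27.6758 W/m²
27.6758 W/m² ÷ 0.293071 W/BTU/h × 0.836127 m²/yd² = 78.9586 BTU/h/yd²

79.0 BTU/h/yd²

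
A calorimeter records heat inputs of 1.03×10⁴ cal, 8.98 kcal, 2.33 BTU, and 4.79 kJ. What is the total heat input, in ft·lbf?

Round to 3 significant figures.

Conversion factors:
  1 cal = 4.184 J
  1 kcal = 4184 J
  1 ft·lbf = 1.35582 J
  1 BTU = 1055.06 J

1.03×10⁴ cal × 4.184 = 43095.2 J
8.98 kcal × 4184 = 37572.3 J
2.33 BTU × 1055.06 = 2458.29 J
4.79 kJ × 1000 = 4790 J
Total: 43095.2 + 37572.3 + 2458.29 + 4790 = 87915.8 J
In ft·lbf: 87915.8 / 1.35582 = 64843.3 ft·lbf

6.48×10⁴ ft·lbf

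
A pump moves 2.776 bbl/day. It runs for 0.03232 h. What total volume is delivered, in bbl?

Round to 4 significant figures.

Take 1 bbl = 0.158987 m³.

2.776 bbl/day → 5.10819×10⁻⁶ m³/s
0.03232 h → 116.352 s
V = Q × t = 5.10819×10⁻⁶ × 116.352 = 5.94348×10⁻⁴ m³
In bbl: 5.94348×10⁻⁴ / 0.158987 = 0.00373834 bbl

0.003738 bbl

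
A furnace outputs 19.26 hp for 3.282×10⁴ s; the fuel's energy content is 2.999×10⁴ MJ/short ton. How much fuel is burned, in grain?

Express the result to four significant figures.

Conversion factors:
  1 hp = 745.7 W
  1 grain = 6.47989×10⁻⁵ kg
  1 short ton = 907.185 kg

19.26 hp → 14362.2 W
E = P × t = 14362.2 × 32820 = 4.71367×10⁸ J
2.999×10⁴ MJ/short ton → 3.30583×10⁷ J/kg
m = E / e_s = 4.71367×10⁸ / 3.30583×10⁷ = 14.2587 kg
In grain: 14.2587 / 6.47989×10⁻⁵ = 220045 grain

2.200×10⁵ grain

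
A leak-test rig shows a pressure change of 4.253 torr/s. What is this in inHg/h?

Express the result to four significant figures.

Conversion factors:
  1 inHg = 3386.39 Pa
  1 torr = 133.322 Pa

602.8 inHg/h

4.253 torr/s × 133.322 Pa/torr = 567.018 Pa/s
567.018 Pa/s ÷ 3386.39 Pa/inHg × 3600 s/h = 602.785 inHg/h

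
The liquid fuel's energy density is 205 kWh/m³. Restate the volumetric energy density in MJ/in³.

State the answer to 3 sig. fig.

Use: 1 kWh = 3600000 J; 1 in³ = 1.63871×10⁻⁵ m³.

205 kWh/m³ × 3600000 J/kWh = 7.38×10⁸ J/m³
7.38×10⁸ J/m³ ÷ 1000000 J/MJ × 1.63871×10⁻⁵ m³/in³ = 0.0120937 MJ/in³

0.0121 MJ/in³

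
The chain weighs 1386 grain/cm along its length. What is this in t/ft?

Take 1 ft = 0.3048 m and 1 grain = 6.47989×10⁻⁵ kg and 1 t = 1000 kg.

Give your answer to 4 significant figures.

1386 grain/cm × 6.47989×10⁻⁵ kg/grain ÷ 0.01 m/cm = 8.98113 kg/m
8.98113 kg/m ÷ 1000 kg/t × 0.3048 m/ft = 0.00273745 t/ft

0.002737 t/ft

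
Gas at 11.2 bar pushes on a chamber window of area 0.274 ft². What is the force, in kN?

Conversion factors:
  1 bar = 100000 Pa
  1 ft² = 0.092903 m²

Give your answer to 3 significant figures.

28.5 kN

11.2 bar × 100000 = 1.12×10⁶ Pa
0.274 ft² × 0.092903 = 0.0254554 m²
F = P × A = 1.12×10⁶ Pa × 0.0254554 m² = 28510 N
28510 N ÷ (1000 N/kN) = 28.51 kN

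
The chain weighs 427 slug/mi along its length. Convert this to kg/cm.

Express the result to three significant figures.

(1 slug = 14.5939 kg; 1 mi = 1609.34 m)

0.0387 kg/cm

427 slug/mi × 14.5939 kg/slug ÷ 1609.34 m/mi = 3.87214 kg/m
3.87214 kg/m × 0.01 m/cm = 0.0387214 kg/cm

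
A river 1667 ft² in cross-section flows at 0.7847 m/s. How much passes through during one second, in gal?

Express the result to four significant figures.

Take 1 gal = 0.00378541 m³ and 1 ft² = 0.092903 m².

3.210×10⁴ gal

1667 ft² × 0.092903 = 154.869 m²
V = v × A × t = 0.7847 m/s × 154.869 m² × 1 s = 121.526 m³
121.526 m³ ÷ (0.00378541 m³/gal) = 32103.8 gal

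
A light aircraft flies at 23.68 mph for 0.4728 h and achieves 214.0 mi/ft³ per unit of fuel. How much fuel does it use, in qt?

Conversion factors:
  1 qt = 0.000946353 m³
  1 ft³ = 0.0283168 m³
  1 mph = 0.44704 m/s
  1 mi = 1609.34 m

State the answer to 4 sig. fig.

23.68 mph → 10.5859 m/s
0.4728 h → 1702.08 s
d = v × t = 10.5859 × 1702.08 = 18018 m
214.0 mi/ft³ → 1.21623×10⁷ m/m³
V = d / (distance per unit fuel) = 18018 / 1.21623×10⁷ = 0.00148146 m³
In qt: 0.00148146 / 0.000946353 = 1.56544 qt

1.565 qt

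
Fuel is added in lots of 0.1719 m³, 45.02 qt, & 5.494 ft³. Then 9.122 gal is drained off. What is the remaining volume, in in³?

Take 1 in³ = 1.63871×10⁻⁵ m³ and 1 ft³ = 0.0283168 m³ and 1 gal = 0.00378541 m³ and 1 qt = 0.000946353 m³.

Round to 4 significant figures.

0.1719 m³ (already m³)
45.02 qt × 0.000946353 = 0.0426048 m³
5.494 ft³ × 0.0283168 = 0.155572 m³
9.122 gal × 0.00378541 = 0.0345305 m³
Net: 0.1719 + 0.0426048 + 0.155572 − 0.0345305 = 0.335546 m³
In in³: 0.335546 / 1.63871×10⁻⁵ = 20476.2 in³

2.048×10⁴ in³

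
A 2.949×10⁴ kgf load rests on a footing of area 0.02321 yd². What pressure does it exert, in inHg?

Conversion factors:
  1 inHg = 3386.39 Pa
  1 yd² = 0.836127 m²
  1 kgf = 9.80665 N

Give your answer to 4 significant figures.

4401 inHg

2.949×10⁴ kgf × 9.80665 → 289198 N
0.02321 yd² × 0.836127 → 0.0194065 m²
P = F / A = 289198 N / 0.0194065 m² = 1.49021×10⁷ Pa
1.49021×10⁷ Pa ÷ (3386.39 Pa/inHg) = 4400.59 inHg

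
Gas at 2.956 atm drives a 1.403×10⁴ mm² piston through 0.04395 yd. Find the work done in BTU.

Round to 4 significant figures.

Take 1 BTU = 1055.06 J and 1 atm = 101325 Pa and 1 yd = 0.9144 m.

0.1601 BTU

2.956 atm → 299517 Pa
1.403×10⁴ mm² → 0.01403 m²
F = P × A = 299517 × 0.01403 = 4202.22 N
0.04395 yd → 0.0401879 m
W = F × d = 4202.22 × 0.0401879 = 168.878 J
In BTU: 168.878 / 1055.06 = 0.160065 BTU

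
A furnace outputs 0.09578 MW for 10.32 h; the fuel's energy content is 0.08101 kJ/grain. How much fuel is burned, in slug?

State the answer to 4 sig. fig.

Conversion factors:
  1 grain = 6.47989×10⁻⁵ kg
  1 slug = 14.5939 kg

0.09578 MW → 95780 W
10.32 h → 37152 s
E = P × t = 95780 × 37152 = 3.55842×10⁹ J
0.08101 kJ/grain → 1.25018×10⁶ J/kg
m = E / e_s = 3.55842×10⁹ / 1.25018×10⁶ = 2846.33 kg
In slug: 2846.33 / 14.5939 = 195.036 slug

195.0 slug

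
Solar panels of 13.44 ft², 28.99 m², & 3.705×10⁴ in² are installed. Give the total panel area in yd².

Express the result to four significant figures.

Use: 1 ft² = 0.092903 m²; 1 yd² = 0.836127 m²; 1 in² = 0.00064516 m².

64.75 yd²

13.44 ft² × 0.092903 → 1.24862 m²
28.99 m² (already m²)
3.705×10⁴ in² × 0.00064516 → 23.9032 m²
Total: 1.24862 + 28.99 + 23.9032 = 54.1418 m²
In yd²: 54.1418 / 0.836127 = 64.7531 yd²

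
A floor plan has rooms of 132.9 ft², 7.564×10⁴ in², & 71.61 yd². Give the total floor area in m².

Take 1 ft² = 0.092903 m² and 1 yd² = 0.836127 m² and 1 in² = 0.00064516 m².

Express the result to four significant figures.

121.0 m²

132.9 ft² × 0.092903 = 12.3468 m²
7.564×10⁴ in² × 0.00064516 = 48.7999 m²
71.61 yd² × 0.836127 = 59.8751 m²
Total: 12.3468 + 48.7999 + 59.8751 = 121.022 m²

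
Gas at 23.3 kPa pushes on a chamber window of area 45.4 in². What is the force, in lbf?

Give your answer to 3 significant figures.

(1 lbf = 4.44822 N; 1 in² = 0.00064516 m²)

23.3 kPa × 1000 = 23300 Pa
45.4 in² × 0.00064516 = 0.0292903 m²
F = P × A = 23300 Pa × 0.0292903 m² = 682.464 N
682.464 N ÷ (4.44822 N/lbf) = 153.424 lbf

153 lbf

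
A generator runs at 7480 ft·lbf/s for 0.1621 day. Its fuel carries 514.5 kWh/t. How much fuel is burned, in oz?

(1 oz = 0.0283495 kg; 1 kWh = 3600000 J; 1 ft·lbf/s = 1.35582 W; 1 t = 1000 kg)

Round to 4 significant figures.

7480 ft·lbf/s → 10141.5 W
0.1621 day → 14005.4 s
E = P × t = 10141.5 × 14005.4 = 1.42036×10⁸ J
514.5 kWh/t → 1.8522×10⁶ J/kg
m = E / e_s = 1.42036×10⁸ / 1.8522×10⁶ = 76.685 kg
In oz: 76.685 / 0.0283495 = 2704.99 oz

2705 oz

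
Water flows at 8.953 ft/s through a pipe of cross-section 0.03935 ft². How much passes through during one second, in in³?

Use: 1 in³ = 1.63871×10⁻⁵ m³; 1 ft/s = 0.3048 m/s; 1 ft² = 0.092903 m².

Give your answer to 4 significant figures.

608.8 in³

8.953 ft/s × 0.3048 → 2.72887 m/s
0.03935 ft² × 0.092903 → 0.00365573 m²
V = v × A × t = 2.72887 m/s × 0.00365573 m² × 1 s = 0.00997601 m³
0.00997601 m³ ÷ (1.63871×10⁻⁵ m³/in³) = 608.772 in³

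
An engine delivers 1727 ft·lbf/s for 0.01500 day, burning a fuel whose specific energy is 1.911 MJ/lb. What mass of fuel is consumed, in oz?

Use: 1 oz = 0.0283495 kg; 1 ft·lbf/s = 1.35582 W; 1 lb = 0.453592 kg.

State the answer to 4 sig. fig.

25.41 oz

1727 ft·lbf/s → 2341.5 W
0.01500 day → 1296 s
E = P × t = 2341.5 × 1296 = 3.03458×10⁶ J
1.911 MJ/lb → 4.21304×10⁶ J/kg
m = E / e_s = 3.03458×10⁶ / 4.21304×10⁶ = 0.720283 kg
In oz: 0.720283 / 0.0283495 = 25.4073 oz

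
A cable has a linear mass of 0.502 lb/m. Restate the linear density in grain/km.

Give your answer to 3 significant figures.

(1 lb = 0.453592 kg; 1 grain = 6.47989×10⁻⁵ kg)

3.51×10⁶ grain/km

0.502 lb/m × 0.453592 kg/lb = 0.227703 kg/m
0.227703 kg/m ÷ 6.47989×10⁻⁵ kg/grain × 1000 m/km = 3.51399×10⁶ grain/km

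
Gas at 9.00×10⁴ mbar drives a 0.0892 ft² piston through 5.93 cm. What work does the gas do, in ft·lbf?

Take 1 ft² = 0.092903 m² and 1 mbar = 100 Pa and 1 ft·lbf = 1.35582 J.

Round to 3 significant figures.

3260 ft·lbf

9.00×10⁴ mbar → 9×10⁶ Pa
0.0892 ft² → 0.00828695 m²
F = P × A = 9×10⁶ × 0.00828695 = 74582.6 N
5.93 cm → 0.0593 m
W = F × d = 74582.6 × 0.0593 = 4422.75 J
In ft·lbf: 4422.75 / 1.35582 = 3262.05 ft·lbf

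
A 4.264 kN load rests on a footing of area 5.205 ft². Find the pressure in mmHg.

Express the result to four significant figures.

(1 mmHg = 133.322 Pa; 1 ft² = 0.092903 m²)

66.14 mmHg

4.264 kN × 1000 = 4264 N
5.205 ft² × 0.092903 = 0.48356 m²
P = F / A = 4264 N / 0.48356 m² = 8817.93 Pa
8817.93 Pa ÷ (133.322 Pa/mmHg) = 66.1401 mmHg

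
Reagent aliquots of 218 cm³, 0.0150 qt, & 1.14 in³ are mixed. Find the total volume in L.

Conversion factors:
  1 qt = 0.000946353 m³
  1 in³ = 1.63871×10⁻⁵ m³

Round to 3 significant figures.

0.251 L

218 cm³ × 10⁻⁶ → 2.18×10⁻⁴ m³
0.0150 qt × 0.000946353 → 1.41953×10⁻⁵ m³
1.14 in³ × 1.63871×10⁻⁵ → 1.86813×10⁻⁵ m³
Total: 2.18×10⁻⁴ + 1.41953×10⁻⁵ + 1.86813×10⁻⁵ = 2.50877×10⁻⁴ m³
In L: 2.50877×10⁻⁴ / 0.001 = 0.250877 L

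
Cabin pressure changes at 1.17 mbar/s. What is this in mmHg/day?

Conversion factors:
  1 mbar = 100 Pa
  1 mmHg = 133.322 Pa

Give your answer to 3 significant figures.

7.58×10⁴ mmHg/day

1.17 mbar/s × 100 Pa/mbar = 117 Pa/s
117 Pa/s ÷ 133.322 Pa/mmHg × 86400 s/day = 75822.4 mmHg/day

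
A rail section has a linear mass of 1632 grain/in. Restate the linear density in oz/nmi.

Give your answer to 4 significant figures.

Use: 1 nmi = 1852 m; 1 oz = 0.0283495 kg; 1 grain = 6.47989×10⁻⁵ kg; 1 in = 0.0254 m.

2.720×10⁵ oz/nmi

1632 grain/in × 6.47989×10⁻⁵ kg/grain ÷ 0.0254 m/in = 4.16346 kg/m
4.16346 kg/m ÷ 0.0283495 kg/oz × 1852 m/nmi = 271988 oz/nmi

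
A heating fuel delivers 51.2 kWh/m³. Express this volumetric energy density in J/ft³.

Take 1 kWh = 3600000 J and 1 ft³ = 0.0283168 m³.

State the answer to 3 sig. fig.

51.2 kWh/m³ × 3600000 J/kWh = 1.8432×10⁸ J/m³
1.8432×10⁸ J/m³ × 0.0283168 m³/ft³ = 5.21935×10⁶ J/ft³

5.22×10⁶ J/ft³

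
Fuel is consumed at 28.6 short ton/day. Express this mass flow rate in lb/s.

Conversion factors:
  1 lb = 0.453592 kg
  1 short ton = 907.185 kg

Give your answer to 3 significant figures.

0.662 lb/s

28.6 short ton/day × 907.185 kg/short ton ÷ 86400 s/day = 0.300295 kg/s
0.300295 kg/s ÷ 0.453592 kg/lb = 0.662038 lb/s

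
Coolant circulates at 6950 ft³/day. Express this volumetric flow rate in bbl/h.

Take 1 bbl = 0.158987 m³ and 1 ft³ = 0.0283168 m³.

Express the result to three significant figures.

51.6 bbl/h

6950 ft³/day × 0.0283168 m³/ft³ ÷ 86400 s/day = 0.0022778 m³/s
0.0022778 m³/s ÷ 0.158987 m³/bbl × 3600 s/h = 51.577 bbl/h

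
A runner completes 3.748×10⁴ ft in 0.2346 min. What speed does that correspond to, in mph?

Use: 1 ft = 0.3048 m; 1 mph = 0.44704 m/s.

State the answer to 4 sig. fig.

1815 mph

3.748×10⁴ ft × 0.3048 → 11423.9 m
0.2346 min × 60 → 14.076 s
v = d / t = 11423.9 m / 14.076 s = 811.587 m/s
811.587 m/s ÷ (0.44704 m/s/mph) = 1815.47 mph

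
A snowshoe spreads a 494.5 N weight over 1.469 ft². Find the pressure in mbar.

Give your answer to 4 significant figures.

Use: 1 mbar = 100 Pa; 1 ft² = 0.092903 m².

1.469 ft² × 0.092903 = 0.136475 m²
P = F / A = 494.5 N / 0.136475 m² = 3623.37 Pa
3623.37 Pa ÷ (100 Pa/mbar) = 36.2337 mbar

36.23 mbar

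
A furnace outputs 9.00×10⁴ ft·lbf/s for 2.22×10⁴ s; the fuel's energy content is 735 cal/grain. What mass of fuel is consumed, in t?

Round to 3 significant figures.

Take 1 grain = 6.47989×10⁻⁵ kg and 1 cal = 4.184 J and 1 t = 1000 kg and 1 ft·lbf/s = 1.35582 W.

0.0571 t

9.00×10⁴ ft·lbf/s → 122024 W
E = P × t = 122024 × 22200 = 2.70893×10⁹ J
735 cal/grain → 4.74582×10⁷ J/kg
m = E / e_s = 2.70893×10⁹ / 4.74582×10⁷ = 57.0803 kg
In t: 57.0803 / 1000 = 0.0570803 t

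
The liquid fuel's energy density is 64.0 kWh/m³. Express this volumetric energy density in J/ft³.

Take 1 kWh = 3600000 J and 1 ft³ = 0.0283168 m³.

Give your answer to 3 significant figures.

6.52×10⁶ J/ft³

64.0 kWh/m³ × 3600000 J/kWh = 2.304×10⁸ J/m³
2.304×10⁸ J/m³ × 0.0283168 m³/ft³ = 6.52419×10⁶ J/ft³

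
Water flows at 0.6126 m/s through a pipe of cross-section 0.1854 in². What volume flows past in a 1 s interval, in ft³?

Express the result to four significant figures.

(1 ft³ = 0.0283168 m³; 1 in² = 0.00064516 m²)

0.002588 ft³

0.1854 in² × 0.00064516 → 1.19613×10⁻⁴ m²
V = v × A × t = 0.6126 m/s × 1.19613×10⁻⁴ m² × 1 s = 7.32749×10⁻⁵ m³
7.32749×10⁻⁵ m³ ÷ (0.0283168 m³/ft³) = 0.00258768 ft³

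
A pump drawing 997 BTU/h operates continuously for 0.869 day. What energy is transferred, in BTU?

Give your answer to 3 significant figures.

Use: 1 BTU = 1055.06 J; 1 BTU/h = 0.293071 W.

997 BTU/h × 0.293071 = 292.192 W
0.869 day × 86400 = 75081.6 s
E = P × t = 292.192 W × 75081.6 s = 2.19382×10⁷ J
2.19382×10⁷ J ÷ (1055.06 J/BTU) = 20793.3 BTU

2.08×10⁴ BTU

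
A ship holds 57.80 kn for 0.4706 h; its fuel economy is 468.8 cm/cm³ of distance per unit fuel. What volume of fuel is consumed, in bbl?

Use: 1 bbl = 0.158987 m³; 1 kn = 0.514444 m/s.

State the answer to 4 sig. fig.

57.80 kn → 29.7349 m/s
0.4706 h → 1694.16 s
d = v × t = 29.7349 × 1694.16 = 50375.7 m
468.8 cm/cm³ → 4.688×10⁶ m/m³
V = d / (distance per unit fuel) = 50375.7 / 4.688×10⁶ = 0.0107457 m³
In bbl: 0.0107457 / 0.158987 = 0.0675885 bbl

0.06759 bbl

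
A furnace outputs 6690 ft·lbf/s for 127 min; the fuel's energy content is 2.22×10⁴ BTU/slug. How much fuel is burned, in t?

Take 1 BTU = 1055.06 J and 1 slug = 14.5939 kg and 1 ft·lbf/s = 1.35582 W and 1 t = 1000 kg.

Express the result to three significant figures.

0.0431 t

6690 ft·lbf/s → 9070.44 W
127 min → 7620 s
E = P × t = 9070.44 × 7620 = 6.91168×10⁷ J
2.22×10⁴ BTU/slug → 1.60494×10⁶ J/kg
m = E / e_s = 6.91168×10⁷ / 1.60494×10⁶ = 43.065 kg
In t: 43.065 / 1000 = 0.043065 t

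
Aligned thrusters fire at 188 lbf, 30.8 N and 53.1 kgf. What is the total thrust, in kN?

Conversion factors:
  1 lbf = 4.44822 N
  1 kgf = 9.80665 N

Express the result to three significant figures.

1.39 kN

188 lbf × 4.44822 = 836.265 N
30.8 N (already N)
53.1 kgf × 9.80665 = 520.733 N
Sum: 836.265 + 30.8 + 520.733 = 1387.8 N
In kN: 1387.8 / 1000 = 1.3878 kN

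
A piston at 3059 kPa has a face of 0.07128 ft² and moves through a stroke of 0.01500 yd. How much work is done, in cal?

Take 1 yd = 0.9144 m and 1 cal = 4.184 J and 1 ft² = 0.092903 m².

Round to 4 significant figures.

3059 kPa → 3.059×10⁶ Pa
0.07128 ft² → 0.00662213 m²
F = P × A = 3.059×10⁶ × 0.00662213 = 20257.1 N
0.01500 yd → 0.013716 m
W = F × d = 20257.1 × 0.013716 = 277.846 J
In cal: 277.846 / 4.184 = 66.4068 cal

66.41 cal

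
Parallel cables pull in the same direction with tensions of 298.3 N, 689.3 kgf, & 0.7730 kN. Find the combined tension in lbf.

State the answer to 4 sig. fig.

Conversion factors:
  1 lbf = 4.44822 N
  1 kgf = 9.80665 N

298.3 N (already N)
689.3 kgf × 9.80665 = 6759.72 N
0.7730 kN × 1000 = 773 N
Combined: 298.3 + 6759.72 + 773 = 7831.02 N
In lbf: 7831.02 / 4.44822 = 1760.48 lbf

1760 lbf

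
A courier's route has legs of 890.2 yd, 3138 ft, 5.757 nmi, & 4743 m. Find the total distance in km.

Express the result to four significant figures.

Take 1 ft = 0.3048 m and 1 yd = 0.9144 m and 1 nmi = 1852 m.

17.18 km

890.2 yd × 0.9144 = 813.999 m
3138 ft × 0.3048 = 956.462 m
5.757 nmi × 1852 = 10662 m
4743 m (already m)
Sum: 813.999 + 956.462 + 10662 + 4743 = 17175.5 m
In km: 17175.5 / 1000 = 17.1755 km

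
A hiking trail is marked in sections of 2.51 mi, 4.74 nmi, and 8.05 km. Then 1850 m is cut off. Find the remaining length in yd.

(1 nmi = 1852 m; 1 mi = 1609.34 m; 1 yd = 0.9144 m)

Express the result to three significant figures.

2.08×10⁴ yd

2.51 mi × 1609.34 = 4039.44 m
4.74 nmi × 1852 = 8778.48 m
8.05 km × 1000 = 8050 m
1850 m (already m)
Sum: 4039.44 + 8778.48 + 8050 − 1850 = 19017.9 m
In yd: 19017.9 / 0.9144 = 20798.2 yd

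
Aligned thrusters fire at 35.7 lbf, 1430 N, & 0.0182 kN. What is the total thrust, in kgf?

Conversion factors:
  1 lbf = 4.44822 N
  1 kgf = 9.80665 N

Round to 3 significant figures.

35.7 lbf × 4.44822 → 158.801 N
1430 N (already N)
0.0182 kN × 1000 → 18.2 N
Combined: 158.801 + 1430 + 18.2 = 1607 N
In kgf: 1607 / 9.80665 = 163.868 kgf

164 kgf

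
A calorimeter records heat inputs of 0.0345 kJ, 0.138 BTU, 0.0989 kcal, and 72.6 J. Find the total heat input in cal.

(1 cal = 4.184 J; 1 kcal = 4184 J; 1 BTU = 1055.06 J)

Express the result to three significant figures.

0.0345 kJ × 1000 = 34.5 J
0.138 BTU × 1055.06 = 145.598 J
0.0989 kcal × 4184 = 413.798 J
72.6 J (already J)
Sum: 34.5 + 145.598 + 413.798 + 72.6 = 666.496 J
In cal: 666.496 / 4.184 = 159.296 cal

159 cal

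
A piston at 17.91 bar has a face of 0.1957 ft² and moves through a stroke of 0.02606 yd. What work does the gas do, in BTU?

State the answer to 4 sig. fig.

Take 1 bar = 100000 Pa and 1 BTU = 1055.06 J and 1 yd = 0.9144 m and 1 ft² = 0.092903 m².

17.91 bar → 1.791×10⁶ Pa
0.1957 ft² → 0.0181811 m²
F = P × A = 1.791×10⁶ × 0.0181811 = 32562.4 N
0.02606 yd → 0.0238293 m
W = F × d = 32562.4 × 0.0238293 = 775.939 J
In BTU: 775.939 / 1055.06 = 0.735445 BTU

0.7354 BTU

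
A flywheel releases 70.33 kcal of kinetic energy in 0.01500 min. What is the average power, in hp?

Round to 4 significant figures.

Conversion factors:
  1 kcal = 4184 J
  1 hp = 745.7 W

438.5 hp

70.33 kcal × 4184 = 294261 J
0.01500 min × 60 = 0.9 s
P = E / t = 294261 J / 0.9 s = 326957 W
326957 W ÷ (745.7 W/hp) = 438.456 hp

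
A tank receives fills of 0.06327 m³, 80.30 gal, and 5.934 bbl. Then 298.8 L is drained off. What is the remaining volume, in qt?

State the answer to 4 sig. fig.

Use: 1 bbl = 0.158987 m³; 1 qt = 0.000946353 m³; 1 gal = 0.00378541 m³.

0.06327 m³ (already m³)
80.30 gal × 0.00378541 → 0.303968 m³
5.934 bbl × 0.158987 → 0.943429 m³
298.8 L × 0.001 → 0.2988 m³
Sum: 0.06327 + 0.303968 + 0.943429 − 0.2988 = 1.01187 m³
In qt: 1.01187 / 0.000946353 = 1069.23 qt

1069 qt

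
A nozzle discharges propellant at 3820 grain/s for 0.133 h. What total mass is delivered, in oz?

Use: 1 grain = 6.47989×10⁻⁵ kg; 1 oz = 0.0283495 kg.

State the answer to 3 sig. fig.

4180 oz

3820 grain/s → 0.247532 kg/s
0.133 h → 478.8 s
m = ṁ × t = 0.247532 × 478.8 = 118.518 kg
In oz: 118.518 / 0.0283495 = 4180.6 oz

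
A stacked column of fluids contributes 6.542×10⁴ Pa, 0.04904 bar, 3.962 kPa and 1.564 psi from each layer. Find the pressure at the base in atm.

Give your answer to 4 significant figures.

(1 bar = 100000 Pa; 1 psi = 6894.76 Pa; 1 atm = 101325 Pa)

0.8396 atm

6.542×10⁴ Pa (already Pa)
0.04904 bar × 100000 = 4904 Pa
3.962 kPa × 1000 = 3962 Pa
1.564 psi × 6894.76 = 10783.4 Pa
Total: 65420 + 4904 + 3962 + 10783.4 = 85069.4 Pa
In atm: 85069.4 / 101325 = 0.83957 atm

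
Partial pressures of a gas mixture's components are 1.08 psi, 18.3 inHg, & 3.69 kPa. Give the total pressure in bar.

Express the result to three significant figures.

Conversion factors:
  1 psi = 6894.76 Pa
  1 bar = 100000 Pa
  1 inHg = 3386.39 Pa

0.731 bar

1.08 psi × 6894.76 = 7446.34 Pa
18.3 inHg × 3386.39 = 61970.9 Pa
3.69 kPa × 1000 = 3690 Pa
Total: 7446.34 + 61970.9 + 3690 = 73107.2 Pa
In bar: 73107.2 / 100000 = 0.731072 bar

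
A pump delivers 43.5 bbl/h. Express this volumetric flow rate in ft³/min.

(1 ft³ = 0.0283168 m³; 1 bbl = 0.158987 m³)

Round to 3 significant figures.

4.07 ft³/min

43.5 bbl/h × 0.158987 m³/bbl ÷ 3600 s/h = 0.00192109 m³/s
0.00192109 m³/s ÷ 0.0283168 m³/ft³ × 60 s/min = 4.07057 ft³/min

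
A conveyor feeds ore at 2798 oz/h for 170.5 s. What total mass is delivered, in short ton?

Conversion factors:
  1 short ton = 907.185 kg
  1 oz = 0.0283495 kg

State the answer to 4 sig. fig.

0.004141 short ton

2798 oz/h → 0.0220339 kg/s
m = ṁ × t = 0.0220339 × 170.5 = 3.75678 kg
In short ton: 3.75678 / 907.185 = 0.00414114 short ton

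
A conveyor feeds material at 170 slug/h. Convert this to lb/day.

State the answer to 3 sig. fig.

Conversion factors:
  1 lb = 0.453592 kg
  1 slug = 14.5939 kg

170 slug/h × 14.5939 kg/slug ÷ 3600 s/h = 0.689156 kg/s
0.689156 kg/s ÷ 0.453592 kg/lb × 86400 s/day = 131270 lb/day

1.31×10⁵ lb/day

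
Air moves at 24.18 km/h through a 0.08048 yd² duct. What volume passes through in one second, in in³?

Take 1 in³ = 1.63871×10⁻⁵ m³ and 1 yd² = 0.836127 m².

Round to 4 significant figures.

2.758×10⁴ in³

24.18 km/h × (1/3.6) → 6.71667 m/s
0.08048 yd² × 0.836127 → 0.0672915 m²
V = v × A × t = 6.71667 m/s × 0.0672915 m² × 1 s = 0.451975 m³
0.451975 m³ ÷ (1.63871×10⁻⁵ m³/in³) = 27581.1 in³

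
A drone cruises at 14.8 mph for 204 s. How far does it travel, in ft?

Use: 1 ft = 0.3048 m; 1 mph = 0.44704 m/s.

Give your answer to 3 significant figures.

14.8 mph × 0.44704 = 6.61619 m/s
d = v × t = 6.61619 m/s × 204 s = 1349.7 m
1349.7 m ÷ (0.3048 m/ft) = 4428.15 ft

4430 ft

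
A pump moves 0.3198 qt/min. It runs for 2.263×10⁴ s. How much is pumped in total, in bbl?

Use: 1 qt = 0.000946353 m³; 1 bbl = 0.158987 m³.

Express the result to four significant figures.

0.3198 qt/min → 5.04406×10⁻⁶ m³/s
V = Q × t = 5.04406×10⁻⁶ × 22630 = 0.114147 m³
In bbl: 0.114147 / 0.158987 = 0.717964 bbl

0.7180 bbl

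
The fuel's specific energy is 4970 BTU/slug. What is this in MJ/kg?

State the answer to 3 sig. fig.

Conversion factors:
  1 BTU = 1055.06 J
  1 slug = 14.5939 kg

0.359 MJ/kg

4970 BTU/slug × 1055.06 J/BTU ÷ 14.5939 kg/slug = 359304 J/kg
359304 J/kg ÷ 1000000 J/MJ = 0.359304 MJ/kg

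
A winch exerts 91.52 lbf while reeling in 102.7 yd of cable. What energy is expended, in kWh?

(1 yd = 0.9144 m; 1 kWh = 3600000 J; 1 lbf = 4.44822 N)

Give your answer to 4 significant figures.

0.01062 kWh

91.52 lbf × 4.44822 → 407.101 N
102.7 yd × 0.9144 → 93.9089 m
W = F × d = 407.101 N × 93.9089 m = 38230.4 J
38230.4 J ÷ (3600000 J/kWh) = 0.0106196 kWh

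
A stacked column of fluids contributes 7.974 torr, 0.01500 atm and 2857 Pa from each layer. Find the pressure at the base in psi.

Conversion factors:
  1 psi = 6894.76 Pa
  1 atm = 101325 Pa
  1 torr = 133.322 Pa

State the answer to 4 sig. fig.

0.7890 psi

7.974 torr × 133.322 → 1063.11 Pa
0.01500 atm × 101325 → 1519.88 Pa
2857 Pa (already Pa)
Total: 1063.11 + 1519.88 + 2857 = 5439.99 Pa
In psi: 5439.99 / 6894.76 = 0.789004 psi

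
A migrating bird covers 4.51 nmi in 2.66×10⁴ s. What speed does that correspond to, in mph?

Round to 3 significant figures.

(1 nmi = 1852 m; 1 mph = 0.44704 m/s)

4.51 nmi × 1852 = 8352.52 m
v = d / t = 8352.52 m / 26600 s = 0.314005 m/s
0.314005 m/s ÷ (0.44704 m/s/mph) = 0.702409 mph

0.702 mph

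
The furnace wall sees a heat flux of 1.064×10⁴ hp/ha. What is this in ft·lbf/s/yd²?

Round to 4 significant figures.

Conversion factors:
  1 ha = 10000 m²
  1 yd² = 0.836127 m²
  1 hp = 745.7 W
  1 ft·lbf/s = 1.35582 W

1.064×10⁴ hp/ha × 745.7 W/hp ÷ 10000 m²/ha = 793.425 W/m²
793.425 W/m² ÷ 1.35582 W/ft·lbf/s × 0.836127 m²/yd² = 489.301 ft·lbf/s/yd²

489.3 ft·lbf/s/yd²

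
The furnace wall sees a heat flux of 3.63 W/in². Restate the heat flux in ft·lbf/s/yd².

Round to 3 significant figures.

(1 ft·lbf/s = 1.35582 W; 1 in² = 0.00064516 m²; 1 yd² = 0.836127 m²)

3470 ft·lbf/s/yd²

3.63 W/in² ÷ 0.00064516 m²/in² = 5626.51 W/m²
5626.51 W/m² ÷ 1.35582 W/ft·lbf/s × 0.836127 m²/yd² = 3469.84 ft·lbf/s/yd²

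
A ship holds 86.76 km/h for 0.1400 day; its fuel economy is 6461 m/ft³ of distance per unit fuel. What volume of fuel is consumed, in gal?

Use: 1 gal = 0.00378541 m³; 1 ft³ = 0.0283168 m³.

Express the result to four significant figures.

337.5 gal

86.76 km/h → 24.1 m/s
0.1400 day → 12096 s
d = v × t = 24.1 × 12096 = 291514 m
6461 m/ft³ → 228168 m/m³
V = d / (distance per unit fuel) = 291514 / 228168 = 1.27763 m³
In gal: 1.27763 / 0.00378541 = 337.514 gal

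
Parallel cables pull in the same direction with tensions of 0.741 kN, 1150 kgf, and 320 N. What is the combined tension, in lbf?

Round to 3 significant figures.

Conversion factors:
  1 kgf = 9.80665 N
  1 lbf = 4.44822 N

2770 lbf

0.741 kN × 1000 → 741 N
1150 kgf × 9.80665 → 11277.6 N
320 N (already N)
Combined: 741 + 11277.6 + 320 = 12338.6 N
In lbf: 12338.6 / 4.44822 = 2773.83 lbf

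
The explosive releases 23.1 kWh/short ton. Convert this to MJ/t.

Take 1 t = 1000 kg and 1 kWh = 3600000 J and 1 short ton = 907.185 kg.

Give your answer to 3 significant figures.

23.1 kWh/short ton × 3600000 J/kWh ÷ 907.185 kg/short ton = 91668.2 J/kg
91668.2 J/kg ÷ 1000000 J/MJ × 1000 kg/t = 91.6682 MJ/t

91.7 MJ/t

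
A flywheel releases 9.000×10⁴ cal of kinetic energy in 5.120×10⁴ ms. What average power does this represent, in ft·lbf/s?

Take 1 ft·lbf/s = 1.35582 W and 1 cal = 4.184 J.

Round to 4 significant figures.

5425 ft·lbf/s

9.000×10⁴ cal × 4.184 → 376560 J
5.120×10⁴ ms × 0.001 → 51.2 s
P = E / t = 376560 J / 51.2 s = 7354.69 W
7354.69 W ÷ (1.35582 W/ft·lbf/s) = 5424.53 ft·lbf/s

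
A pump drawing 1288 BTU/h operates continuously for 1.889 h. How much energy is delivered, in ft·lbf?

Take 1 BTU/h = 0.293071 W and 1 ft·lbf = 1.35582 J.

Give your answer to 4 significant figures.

1288 BTU/h × 0.293071 = 377.475 W
1.889 h × 3600 = 6800.4 s
E = P × t = 377.475 W × 6800.4 s = 2.56698×10⁶ J
2.56698×10⁶ J ÷ (1.35582 J/ft·lbf) = 1.8933×10⁶ ft·lbf

1.893×10⁶ ft·lbf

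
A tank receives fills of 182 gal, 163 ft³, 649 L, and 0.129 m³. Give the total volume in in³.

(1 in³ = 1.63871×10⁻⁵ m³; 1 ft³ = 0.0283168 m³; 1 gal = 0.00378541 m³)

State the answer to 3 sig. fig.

182 gal × 0.00378541 = 0.688945 m³
163 ft³ × 0.0283168 = 4.61564 m³
649 L × 0.001 = 0.649 m³
0.129 m³ (already m³)
Sum: 0.688945 + 4.61564 + 0.649 + 0.129 = 6.08258 m³
In in³: 6.08258 / 1.63871×10⁻⁵ = 371181 in³

3.71×10⁵ in³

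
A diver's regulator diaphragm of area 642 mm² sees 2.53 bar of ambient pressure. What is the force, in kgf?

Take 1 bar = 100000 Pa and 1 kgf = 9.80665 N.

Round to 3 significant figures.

16.6 kgf

2.53 bar × 100000 = 253000 Pa
642 mm² × 10⁻⁶ = 6.42×10⁻⁴ m²
F = P × A = 253000 Pa × 6.42×10⁻⁴ m² = 162.426 N
162.426 N ÷ (9.80665 N/kgf) = 16.5628 kgf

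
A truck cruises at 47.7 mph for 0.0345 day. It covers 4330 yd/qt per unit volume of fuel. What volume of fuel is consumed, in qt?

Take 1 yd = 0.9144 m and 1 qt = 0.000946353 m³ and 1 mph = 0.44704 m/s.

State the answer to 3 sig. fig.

16.1 qt

47.7 mph → 21.3238 m/s
0.0345 day → 2980.8 s
d = v × t = 21.3238 × 2980.8 = 63562 m
4330 yd/qt → 4.1838×10⁶ m/m³
V = d / (distance per unit fuel) = 63562 / 4.1838×10⁶ = 0.0151924 m³
In qt: 0.0151924 / 0.000946353 = 16.0536 qt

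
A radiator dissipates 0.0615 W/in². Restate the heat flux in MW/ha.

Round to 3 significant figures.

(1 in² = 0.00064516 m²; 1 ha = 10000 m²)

0.0615 W/in² ÷ 0.00064516 m²/in² = 95.3252 W/m²
95.3252 W/m² ÷ 1000000 W/MW × 10000 m²/ha = 0.953252 MW/ha

0.953 MW/ha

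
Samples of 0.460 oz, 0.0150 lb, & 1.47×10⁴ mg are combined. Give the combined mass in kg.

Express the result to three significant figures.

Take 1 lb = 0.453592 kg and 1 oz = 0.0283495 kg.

0.460 oz × 0.0283495 = 0.0130408 kg
0.0150 lb × 0.453592 = 0.00680388 kg
1.47×10⁴ mg × 10⁻⁶ = 0.0147 kg
Sum: 0.0130408 + 0.00680388 + 0.0147 = 0.0345447 kg

0.0345 kg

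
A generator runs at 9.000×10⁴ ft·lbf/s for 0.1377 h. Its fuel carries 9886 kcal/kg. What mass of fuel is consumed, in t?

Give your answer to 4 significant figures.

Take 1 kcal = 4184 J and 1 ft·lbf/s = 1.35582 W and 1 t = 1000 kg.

0.001462 t

9.000×10⁴ ft·lbf/s → 122024 W
0.1377 h → 495.72 s
E = P × t = 122024 × 495.72 = 6.04897×10⁷ J
9886 kcal/kg → 4.1363×10⁷ J/kg
m = E / e_s = 6.04897×10⁷ / 4.1363×10⁷ = 1.46241 kg
In t: 1.46241 / 1000 = 0.00146241 t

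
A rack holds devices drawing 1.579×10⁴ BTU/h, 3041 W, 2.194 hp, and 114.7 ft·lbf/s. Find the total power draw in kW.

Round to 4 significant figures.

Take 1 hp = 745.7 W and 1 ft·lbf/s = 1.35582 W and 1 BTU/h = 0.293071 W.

1.579×10⁴ BTU/h × 0.293071 = 4627.59 W
3041 W (already W)
2.194 hp × 745.7 = 1636.07 W
114.7 ft·lbf/s × 1.35582 = 155.513 W
Combined: 4627.59 + 3041 + 1636.07 + 155.513 = 9460.17 W
In kW: 9460.17 / 1000 = 9.46017 kW

9.460 kW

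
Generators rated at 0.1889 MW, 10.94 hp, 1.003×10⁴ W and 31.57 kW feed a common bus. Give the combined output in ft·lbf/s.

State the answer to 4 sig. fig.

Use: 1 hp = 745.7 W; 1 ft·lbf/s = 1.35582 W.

0.1889 MW × 1000000 = 188900 W
10.94 hp × 745.7 = 8157.96 W
1.003×10⁴ W (already W)
31.57 kW × 1000 = 31570 W
Sum: 188900 + 8157.96 + 10030 + 31570 = 238658 W
In ft·lbf/s: 238658 / 1.35582 = 176025 ft·lbf/s

1.760×10⁵ ft·lbf/s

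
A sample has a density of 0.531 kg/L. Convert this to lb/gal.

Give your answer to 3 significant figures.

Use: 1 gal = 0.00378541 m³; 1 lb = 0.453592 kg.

0.531 kg/L ÷ 0.001 m³/L = 531 kg/m³
531 kg/m³ ÷ 0.453592 kg/lb × 0.00378541 m³/gal = 4.43141 lb/gal

4.43 lb/gal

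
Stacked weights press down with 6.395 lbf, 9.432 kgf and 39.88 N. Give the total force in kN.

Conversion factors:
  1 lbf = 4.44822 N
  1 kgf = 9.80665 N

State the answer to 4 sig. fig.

6.395 lbf × 4.44822 → 28.4464 N
9.432 kgf × 9.80665 → 92.4963 N
39.88 N (already N)
Total: 28.4464 + 92.4963 + 39.88 = 160.823 N
In kN: 160.823 / 1000 = 0.160823 kN

0.1608 kN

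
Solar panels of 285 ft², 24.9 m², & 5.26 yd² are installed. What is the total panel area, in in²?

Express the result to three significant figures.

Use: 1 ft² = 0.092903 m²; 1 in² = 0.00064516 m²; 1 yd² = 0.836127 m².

285 ft² × 0.092903 = 26.4774 m²
24.9 m² (already m²)
5.26 yd² × 0.836127 = 4.39803 m²
Sum: 26.4774 + 24.9 + 4.39803 = 55.7754 m²
In in²: 55.7754 / 0.00064516 = 86452 in²

8.65×10⁴ in²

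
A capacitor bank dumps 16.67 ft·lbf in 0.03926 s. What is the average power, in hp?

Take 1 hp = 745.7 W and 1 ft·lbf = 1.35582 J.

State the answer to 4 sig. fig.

0.7720 hp

16.67 ft·lbf × 1.35582 = 22.6015 J
P = E / t = 22.6015 J / 0.03926 s = 575.688 W
575.688 W ÷ (745.7 W/hp) = 0.77201 hp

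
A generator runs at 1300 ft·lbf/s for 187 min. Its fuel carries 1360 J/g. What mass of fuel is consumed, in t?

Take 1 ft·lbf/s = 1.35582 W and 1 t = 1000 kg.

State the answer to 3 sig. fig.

0.0145 t

1300 ft·lbf/s → 1762.57 W
187 min → 11220 s
E = P × t = 1762.57 × 11220 = 1.9776×10⁷ J
1360 J/g → 1.36×10⁶ J/kg
m = E / e_s = 1.9776×10⁷ / 1.36×10⁶ = 14.5412 kg
In t: 14.5412 / 1000 = 0.0145412 t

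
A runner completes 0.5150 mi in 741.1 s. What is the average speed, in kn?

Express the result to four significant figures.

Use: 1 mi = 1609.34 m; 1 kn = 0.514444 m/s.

2.174 kn

0.5150 mi × 1609.34 → 828.81 m
v = d / t = 828.81 m / 741.1 s = 1.11835 m/s
1.11835 m/s ÷ (0.514444 m/s/kn) = 2.1739 kn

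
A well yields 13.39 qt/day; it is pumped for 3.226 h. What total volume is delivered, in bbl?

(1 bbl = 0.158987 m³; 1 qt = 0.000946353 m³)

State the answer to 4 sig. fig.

0.01071 bbl

13.39 qt/day → 1.46663×10⁻⁷ m³/s
3.226 h → 11613.6 s
V = Q × t = 1.46663×10⁻⁷ × 11613.6 = 0.00170329 m³
In bbl: 0.00170329 / 0.158987 = 0.0107134 bbl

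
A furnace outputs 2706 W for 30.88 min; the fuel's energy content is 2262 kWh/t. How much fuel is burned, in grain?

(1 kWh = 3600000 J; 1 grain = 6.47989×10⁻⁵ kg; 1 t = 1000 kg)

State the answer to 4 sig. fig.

30.88 min → 1852.8 s
E = P × t = 2706 × 1852.8 = 5.01368×10⁶ J
2262 kWh/t → 8.1432×10⁶ J/kg
m = E / e_s = 5.01368×10⁶ / 8.1432×10⁶ = 0.615689 kg
In grain: 0.615689 / 6.47989×10⁻⁵ = 9501.53 grain

9502 grain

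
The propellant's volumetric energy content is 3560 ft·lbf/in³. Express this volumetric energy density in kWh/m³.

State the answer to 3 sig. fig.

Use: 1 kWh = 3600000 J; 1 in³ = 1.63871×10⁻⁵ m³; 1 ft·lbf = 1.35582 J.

3560 ft·lbf/in³ × 1.35582 J/ft·lbf ÷ 1.63871×10⁻⁵ m³/in³ = 2.94544×10⁸ J/m³
2.94544×10⁸ J/m³ ÷ 3600000 J/kWh = 81.8178 kWh/m³

81.8 kWh/m³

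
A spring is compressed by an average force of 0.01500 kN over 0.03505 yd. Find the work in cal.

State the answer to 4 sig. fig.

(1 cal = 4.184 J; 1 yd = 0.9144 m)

0.1149 cal

0.01500 kN × 1000 = 15 N
0.03505 yd × 0.9144 = 0.0320497 m
W = F × d = 15 N × 0.0320497 m = 0.480746 J
0.480746 J ÷ (4.184 J/cal) = 0.114901 cal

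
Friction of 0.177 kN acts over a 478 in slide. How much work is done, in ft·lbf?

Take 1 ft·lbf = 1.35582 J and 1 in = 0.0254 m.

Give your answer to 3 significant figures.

1590 ft·lbf

0.177 kN × 1000 = 177 N
478 in × 0.0254 = 12.1412 m
W = F × d = 177 N × 12.1412 m = 2148.99 J
2148.99 J ÷ (1.35582 J/ft·lbf) = 1585.01 ft·lbf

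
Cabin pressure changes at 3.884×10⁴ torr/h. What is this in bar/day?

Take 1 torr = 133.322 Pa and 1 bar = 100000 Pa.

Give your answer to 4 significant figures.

3.884×10⁴ torr/h × 133.322 Pa/torr ÷ 3600 s/h = 1438.4 Pa/s
1438.4 Pa/s ÷ 100000 Pa/bar × 86400 s/day = 1242.78 bar/day

1243 bar/day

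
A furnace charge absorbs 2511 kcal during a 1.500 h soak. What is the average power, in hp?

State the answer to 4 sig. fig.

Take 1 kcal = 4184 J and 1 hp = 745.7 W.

2.609 hp

2511 kcal × 4184 = 1.0506×10⁷ J
1.500 h × 3600 = 5400 s
P = E / t = 1.0506×10⁷ J / 5400 s = 1945.56 W
1945.56 W ÷ (745.7 W/hp) = 2.60904 hp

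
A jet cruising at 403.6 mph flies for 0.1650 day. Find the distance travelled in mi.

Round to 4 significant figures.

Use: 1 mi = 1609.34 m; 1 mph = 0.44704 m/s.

403.6 mph × 0.44704 → 180.425 m/s
0.1650 day × 86400 → 14256 s
d = v × t = 180.425 m/s × 14256 s = 2.57214×10⁶ m
2.57214×10⁶ m ÷ (1609.34 m/mi) = 1598.26 mi

1598 mi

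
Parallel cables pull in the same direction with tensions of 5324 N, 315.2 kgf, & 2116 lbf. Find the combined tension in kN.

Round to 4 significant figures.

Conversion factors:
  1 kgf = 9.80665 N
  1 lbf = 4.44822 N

17.83 kN

5324 N (already N)
315.2 kgf × 9.80665 = 3091.06 N
2116 lbf × 4.44822 = 9412.43 N
Total: 5324 + 3091.06 + 9412.43 = 17827.5 N
In kN: 17827.5 / 1000 = 17.8275 kN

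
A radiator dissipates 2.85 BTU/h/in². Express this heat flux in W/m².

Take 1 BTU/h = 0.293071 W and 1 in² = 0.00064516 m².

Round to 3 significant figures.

1290 W/m²

2.85 BTU/h/in² × 0.293071 W/BTU/h ÷ 0.00064516 m²/in² = 1294.64 W/m²
1294.64 W/m²  = 1294.64 W/m²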